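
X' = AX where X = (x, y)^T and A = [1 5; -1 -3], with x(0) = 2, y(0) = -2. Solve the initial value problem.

Coefficient matrix A = [[1, 5], [-1, -3]].
Characteristic polynomial det(A - λI) = λ^2 + 2λ + 2 = 0.
Eigenvalues λ = -1 ± i (complex conjugate pair).
For λ=-1+i: an eigenvector is (1,0) - i(2,-1) = (1 - 2i, 0 + i).
A real fundamental pair from Re and Im of e^((-1+i)t)v: X_1 = e^(-t)(cos(t)·(1,0) + sin(t)·(2,-1)), X_2 = e^(-t)(sin(t)·(1,0) - cos(t)·(2,-1)).
General solution: K_1X_1 + K_2X_2.
Applying x(0)=2, y(0)=-2 gives K_1=-2, K_2=-2.

x(t) = -6e^(-t)sin(t) + 2e^(-t)cos(t), y(t) = 2e^(-t)sin(t) - 2e^(-t)cos(t)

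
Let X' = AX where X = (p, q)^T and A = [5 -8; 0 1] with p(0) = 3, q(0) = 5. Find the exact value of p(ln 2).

-204

A = [[5,-8],[0,1]]; eigenvalues λ = 5, 1.
Eigenvectors: (-1,0) for λ=5, (2,1) for λ=1.
From the initial condition, c_1 = 7, c_2 = 5.
p(ln 2) = (7)(2^5)(-1) + (5)(2^1)(2) = -204.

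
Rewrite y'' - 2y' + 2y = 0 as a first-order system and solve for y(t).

Let x_1 = y, x_2 = y'. Then x_1' = x_2 and x_2' = -2x_1 + 2x_2.
A = [[0,1],[-2,2]]; det(A-λI) = λ^2 - 2λ + 2.
Eigenvalues λ = 1 ± i.

y(t) = C_1e^(t)cos(t) + C_2e^(t)sin(t)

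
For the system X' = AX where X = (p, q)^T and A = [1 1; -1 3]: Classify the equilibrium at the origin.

unstable improper node

A = [[1,1],[-1,3]]; det(A-λI) = λ^2 - 4λ + 4.
repeated λ = 2 with a single eigenvector.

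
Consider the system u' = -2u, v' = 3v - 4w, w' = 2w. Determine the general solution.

Coefficient matrix A = [[-2, 0, 0], [0, 3, -4], [0, 0, 2]].
det(A - λI) = 0 gives eigenvalues λ = 2, 3, -2.
For λ=2: eigenvector (0,4,1).
For λ=3: eigenvector (0,1,0).
For λ=-2: eigenvector (1,0,0).
General solution: C_1e^(2t)(0,4,1) + C_2e^(3t)(0,1,0) + C_3e^(-2t)(1,0,0).

u(t) = C_3e^(-2t), v(t) = 4C_1e^(2t) + C_2e^(3t), w(t) = C_1e^(2t)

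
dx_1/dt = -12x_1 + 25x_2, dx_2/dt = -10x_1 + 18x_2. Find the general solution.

Coefficient matrix A = [[-12, 25], [-10, 18]].
Characteristic polynomial det(A - λI) = λ^2 - 6λ + 34 = 0.
Eigenvalues λ = 3 ± 5i (complex conjugate pair).
For λ=3+5i: an eigenvector is (-2,-1) - i(1,1) = (-2 - i, -1 - i).
A real fundamental pair from Re and Im of e^((3+5i)t)v: X_1 = e^(3t)(cos(5t)·(-2,-1) + sin(5t)·(1,1)), X_2 = e^(3t)(sin(5t)·(-2,-1) - cos(5t)·(1,1)).
General solution: C_1X_1 + C_2X_2.

x_1(t) = C_1e^(3t)sin(5t) - 2C_1e^(3t)cos(5t) - 2C_2e^(3t)sin(5t) - C_2e^(3t)cos(5t), x_2(t) = C_1e^(3t)sin(5t) - C_1e^(3t)cos(5t) - C_2e^(3t)sin(5t) - C_2e^(3t)cos(5t)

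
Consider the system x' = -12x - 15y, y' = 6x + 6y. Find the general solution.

Coefficient matrix A = [[-12, -15], [6, 6]].
Characteristic polynomial det(A - λI) = λ^2 + 6λ + 18 = 0.
Eigenvalues λ = -3 ± 3i (complex conjugate pair).
For λ=-3+3i: an eigenvector is (-1,1) - i(-2,1) = (-1 + 2i, 1 - i).
A real fundamental pair from Re and Im of e^((-3+3i)t)v: X_1 = e^(-3t)(cos(3t)·(-1,1) + sin(3t)·(-2,1)), X_2 = e^(-3t)(sin(3t)·(-1,1) - cos(3t)·(-2,1)).
General solution: K_1X_1 + K_2X_2.

x(t) = -2K_1e^(-3t)sin(3t) - K_1e^(-3t)cos(3t) - K_2e^(-3t)sin(3t) + 2K_2e^(-3t)cos(3t), y(t) = K_1e^(-3t)sin(3t) + K_1e^(-3t)cos(3t) + K_2e^(-3t)sin(3t) - K_2e^(-3t)cos(3t)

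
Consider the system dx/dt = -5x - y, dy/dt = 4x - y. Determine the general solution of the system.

x(t) = -C_1e^(-3t) - C_2te^(-3t) + C_2e^(-3t), y(t) = 2C_1e^(-3t) + 2C_2te^(-3t) - C_2e^(-3t)

Coefficient matrix A = [[-5, -1], [4, -1]].
Characteristic polynomial det(A - λI) = λ^2 + 6λ + 9 = 0.
Single eigenvalue λ = -3 with algebraic multiplicity 2.
Eigenvector v = (-1,2); generalized eigenvector w with (A-λI)w=v is (1,-1).
General solution: e^(-3t)[C_1·v + C_2·(t·v + w)].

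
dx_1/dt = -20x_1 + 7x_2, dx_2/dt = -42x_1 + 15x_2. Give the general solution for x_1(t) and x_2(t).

Coefficient matrix A = [[-20, 7], [-42, 15]].
Characteristic polynomial det(A - λI) = λ^2 + 5λ - 6 = 0.
Eigenvalues λ = -6, 1.
For λ=-6: (A-λI) row 1 is [-14, 7], so an eigenvector is (-1, -2).
For λ=1: (A-λI) row 1 is [-21, 7], so an eigenvector is (-1, -3).
General solution: K_1e^(-6t)(-1,-2) + K_2e^(t)(-1,-3).

x_1(t) = -K_1e^(-6t) - K_2e^(t), x_2(t) = -2K_1e^(-6t) - 3K_2e^(t)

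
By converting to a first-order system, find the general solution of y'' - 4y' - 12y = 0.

Let x_1 = y, x_2 = y'. Then x_1' = x_2 and x_2' = 12x_1 + 4x_2.
A = [[0,1],[12,4]]; det(A-λI) = λ^2 - 4λ - 12.
Eigenvalues λ = 6, -2 with eigenvectors (1,6), (1,-2).

y(t) = C_1e^(6t) + C_2e^(-2t)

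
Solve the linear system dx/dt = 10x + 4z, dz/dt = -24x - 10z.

x(t) = C_1e^(-2t) + C_2e^(2t), z(t) = -3C_1e^(-2t) - 2C_2e^(2t)

Coefficient matrix A = [[10, 4], [-24, -10]].
Characteristic polynomial det(A - λI) = λ^2 - 4 = 0.
Eigenvalues λ = -2, 2.
For λ=-2: (A-λI) row 1 is [12, 4], so an eigenvector is (1, -3).
For λ=2: (A-λI) row 1 is [8, 4], so an eigenvector is (1, -2).
General solution: C_1e^(-2t)(1,-3) + C_2e^(2t)(1,-2).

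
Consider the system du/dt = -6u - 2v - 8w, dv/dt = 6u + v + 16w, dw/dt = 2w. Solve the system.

u(t) = -2K_1e^(2t) + 2K_2e^(-3t) + K_3e^(-2t), v(t) = 4K_1e^(2t) - 3K_2e^(-3t) - 2K_3e^(-2t), w(t) = K_1e^(2t)

Coefficient matrix A = [[-6, -2, -8], [6, 1, 16], [0, 0, 2]].
det(A - λI) = 0 gives eigenvalues λ = 2, -3, -2.
For λ=2: eigenvector (-2,4,1).
For λ=-3: eigenvector (2,-3,0).
For λ=-2: eigenvector (1,-2,0).
General solution: K_1e^(2t)(-2,4,1) + K_2e^(-3t)(2,-3,0) + K_3e^(-2t)(1,-2,0).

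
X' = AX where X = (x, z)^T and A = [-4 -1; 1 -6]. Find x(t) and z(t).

x(t) = c_1e^(-5t) + c_2te^(-5t) + 2c_2e^(-5t), z(t) = c_1e^(-5t) + c_2te^(-5t) + c_2e^(-5t)

Coefficient matrix A = [[-4, -1], [1, -6]].
Characteristic polynomial det(A - λI) = λ^2 + 10λ + 25 = 0.
Single eigenvalue λ = -5 with algebraic multiplicity 2.
Eigenvector v = (1,1); generalized eigenvector w with (A-λI)w=v is (2,1).
General solution: e^(-5t)[c_1·v + c_2·(t·v + w)].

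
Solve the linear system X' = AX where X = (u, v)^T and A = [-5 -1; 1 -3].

u(t) = -c_1e^(-4t) - c_2te^(-4t) - 2c_2e^(-4t), v(t) = c_1e^(-4t) + c_2te^(-4t) + 3c_2e^(-4t)

Coefficient matrix A = [[-5, -1], [1, -3]].
Characteristic polynomial det(A - λI) = λ^2 + 8λ + 16 = 0.
Single eigenvalue λ = -4 with algebraic multiplicity 2.
Eigenvector v = (-1,1); generalized eigenvector w with (A-λI)w=v is (-2,3).
General solution: e^(-4t)[c_1·v + c_2·(t·v + w)].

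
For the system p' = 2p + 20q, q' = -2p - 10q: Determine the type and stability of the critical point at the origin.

A = [[2,20],[-2,-10]]; det(A-λI) = λ^2 + 8λ + 20.
λ = -4 ± 2i: negative real part.

stable spiral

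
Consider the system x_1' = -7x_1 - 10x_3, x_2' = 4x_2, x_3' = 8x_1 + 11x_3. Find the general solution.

x_1(t) = 5c_1e^(t) - c_3e^(3t), x_2(t) = c_2e^(4t), x_3(t) = -4c_1e^(t) + c_3e^(3t)

Coefficient matrix A = [[-7, 0, -10], [0, 4, 0], [8, 0, 11]].
det(A - λI) = 0 gives eigenvalues λ = 1, 4, 3.
For λ=1: eigenvector (5,0,-4).
For λ=4: eigenvector (0,1,0).
For λ=3: eigenvector (-1,0,1).
General solution: c_1e^(t)(5,0,-4) + c_2e^(4t)(0,1,0) + c_3e^(3t)(-1,0,1).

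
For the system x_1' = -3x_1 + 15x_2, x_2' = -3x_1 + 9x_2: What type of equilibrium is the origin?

A = [[-3,15],[-3,9]]; det(A-λI) = λ^2 - 6λ + 18.
λ = 3 ± 3i: positive real part.

unstable spiral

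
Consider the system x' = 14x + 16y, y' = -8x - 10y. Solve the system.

Coefficient matrix A = [[14, 16], [-8, -10]].
Characteristic polynomial det(A - λI) = λ^2 - 4λ - 12 = 0.
Eigenvalues λ = -2, 6.
For λ=-2: (A-λI) row 1 is [16, 16], so an eigenvector is (-1, 1).
For λ=6: (A-λI) row 1 is [8, 16], so an eigenvector is (2, -1).
General solution: c_1e^(-2t)(-1,1) + c_2e^(6t)(2,-1).

x(t) = -c_1e^(-2t) + 2c_2e^(6t), y(t) = c_1e^(-2t) - c_2e^(6t)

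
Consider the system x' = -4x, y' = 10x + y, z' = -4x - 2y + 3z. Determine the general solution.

Coefficient matrix A = [[-4, 0, 0], [10, 1, 0], [-4, -2, 3]].
det(A - λI) = 0 gives eigenvalues λ = 1, -4, 3.
For λ=1: eigenvector (0,1,1).
For λ=-4: eigenvector (1,-2,0).
For λ=3: eigenvector (0,0,1).
General solution: c_1e^(t)(0,1,1) + c_2e^(-4t)(1,-2,0) + c_3e^(3t)(0,0,1).

x(t) = c_2e^(-4t), y(t) = c_1e^(t) - 2c_2e^(-4t), z(t) = c_1e^(t) + c_3e^(3t)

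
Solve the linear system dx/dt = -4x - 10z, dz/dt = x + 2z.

x(t) = -3c_1e^(-t)sin(t) + c_1e^(-t)cos(t) + c_2e^(-t)sin(t) + 3c_2e^(-t)cos(t), z(t) = c_1e^(-t)sin(t) - c_2e^(-t)cos(t)

Coefficient matrix A = [[-4, -10], [1, 2]].
Characteristic polynomial det(A - λI) = λ^2 + 2λ + 2 = 0.
Eigenvalues λ = -1 ± i (complex conjugate pair).
For λ=-1+i: an eigenvector is (1,0) - i(-3,1) = (1 + 3i, 0 - i).
A real fundamental pair from Re and Im of e^((-1+i)t)v: X_1 = e^(-t)(cos(t)·(1,0) + sin(t)·(-3,1)), X_2 = e^(-t)(sin(t)·(1,0) - cos(t)·(-3,1)).
General solution: c_1X_1 + c_2X_2.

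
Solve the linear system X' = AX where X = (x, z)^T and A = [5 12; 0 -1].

Coefficient matrix A = [[5, 12], [0, -1]].
Characteristic polynomial det(A - λI) = λ^2 - 4λ - 5 = 0.
Eigenvalues λ = 5, -1.
For λ=5: (A-λI) row 1 is [0, 12], so an eigenvector is (1, 0).
For λ=-1: (A-λI) row 1 is [6, 12], so an eigenvector is (-2, 1).
General solution: C_1e^(5t)(1,0) + C_2e^(-t)(-2,1).

x(t) = C_1e^(5t) - 2C_2e^(-t), z(t) = C_2e^(-t)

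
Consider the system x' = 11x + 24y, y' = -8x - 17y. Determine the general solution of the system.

x(t) = -3C_1e^(-5t) + 2C_2e^(-t), y(t) = 2C_1e^(-5t) - C_2e^(-t)

Coefficient matrix A = [[11, 24], [-8, -17]].
Characteristic polynomial det(A - λI) = λ^2 + 6λ + 5 = 0.
Eigenvalues λ = -5, -1.
For λ=-5: (A-λI) row 1 is [16, 24], so an eigenvector is (-3, 2).
For λ=-1: (A-λI) row 1 is [12, 24], so an eigenvector is (2, -1).
General solution: C_1e^(-5t)(-3,2) + C_2e^(-t)(2,-1).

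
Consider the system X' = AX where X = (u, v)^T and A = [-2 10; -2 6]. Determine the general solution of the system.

Coefficient matrix A = [[-2, 10], [-2, 6]].
Characteristic polynomial det(A - λI) = λ^2 - 4λ + 8 = 0.
Eigenvalues λ = 2 ± 2i (complex conjugate pair).
For λ=2+2i: an eigenvector is (1,0) - i(-2,-1) = (1 + 2i, 0 + i).
A real fundamental pair from Re and Im of e^((2+2i)t)v: X_1 = e^(2t)(cos(2t)·(1,0) + sin(2t)·(-2,-1)), X_2 = e^(2t)(sin(2t)·(1,0) - cos(2t)·(-2,-1)).
General solution: C_1X_1 + C_2X_2.

u(t) = -2C_1e^(2t)sin(2t) + C_1e^(2t)cos(2t) + C_2e^(2t)sin(2t) + 2C_2e^(2t)cos(2t), v(t) = -C_1e^(2t)sin(2t) + C_2e^(2t)cos(2t)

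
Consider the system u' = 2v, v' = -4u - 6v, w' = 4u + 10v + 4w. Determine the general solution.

Coefficient matrix A = [[0, 2, 0], [-4, -6, 0], [4, 10, 4]].
det(A - λI) = 0 gives eigenvalues λ = -4, -2, 4.
For λ=-4: eigenvector (-1,2,-2).
For λ=-2: eigenvector (-1,1,-1).
For λ=4: eigenvector (0,0,1).
General solution: c_1e^(-4t)(-1,2,-2) + c_2e^(-2t)(-1,1,-1) + c_3e^(4t)(0,0,1).

u(t) = -c_1e^(-4t) - c_2e^(-2t), v(t) = 2c_1e^(-4t) + c_2e^(-2t), w(t) = -2c_1e^(-4t) - c_2e^(-2t) + c_3e^(4t)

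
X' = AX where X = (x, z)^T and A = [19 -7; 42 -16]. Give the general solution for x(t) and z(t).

x(t) = C_1e^(-2t) - C_2e^(5t), z(t) = 3C_1e^(-2t) - 2C_2e^(5t)

Coefficient matrix A = [[19, -7], [42, -16]].
Characteristic polynomial det(A - λI) = λ^2 - 3λ - 10 = 0.
Eigenvalues λ = -2, 5.
For λ=-2: (A-λI) row 1 is [21, -7], so an eigenvector is (1, 3).
For λ=5: (A-λI) row 1 is [14, -7], so an eigenvector is (-1, -2).
General solution: C_1e^(-2t)(1,3) + C_2e^(5t)(-1,-2).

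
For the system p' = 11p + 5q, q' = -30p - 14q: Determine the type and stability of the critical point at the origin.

A = [[11,5],[-30,-14]]; det(A-λI) = λ^2 + 3λ - 4.
λ = -4, 1: opposite signs.

saddle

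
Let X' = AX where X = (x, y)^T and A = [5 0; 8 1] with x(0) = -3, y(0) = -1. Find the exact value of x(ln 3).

-729

A = [[5,0],[8,1]]; eigenvalues λ = 5, 1.
Eigenvectors: (-1,-2) for λ=5, (0,-1) for λ=1.
From the initial condition, c_1 = 3, c_2 = -5.
x(ln 3) = (3)(3^5)(-1) + (-5)(3^1)(0) = -729.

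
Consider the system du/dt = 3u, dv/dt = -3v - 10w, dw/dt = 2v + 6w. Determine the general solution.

u(t) = K_1e^(3t), v(t) = 5K_2e^(t) - 2K_3e^(2t), w(t) = -2K_2e^(t) + K_3e^(2t)

Coefficient matrix A = [[3, 0, 0], [0, -3, -10], [0, 2, 6]].
det(A - λI) = 0 gives eigenvalues λ = 3, 1, 2.
For λ=3: eigenvector (1,0,0).
For λ=1: eigenvector (0,5,-2).
For λ=2: eigenvector (0,-2,1).
General solution: K_1e^(3t)(1,0,0) + K_2e^(t)(0,5,-2) + K_3e^(2t)(0,-2,1).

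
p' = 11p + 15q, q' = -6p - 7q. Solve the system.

p(t) = -K_1e^(2t)sin(3t) - 2K_1e^(2t)cos(3t) - 2K_2e^(2t)sin(3t) + K_2e^(2t)cos(3t), q(t) = K_1e^(2t)sin(3t) + K_1e^(2t)cos(3t) + K_2e^(2t)sin(3t) - K_2e^(2t)cos(3t)

Coefficient matrix A = [[11, 15], [-6, -7]].
Characteristic polynomial det(A - λI) = λ^2 - 4λ + 13 = 0.
Eigenvalues λ = 2 ± 3i (complex conjugate pair).
For λ=2+3i: an eigenvector is (-2,1) - i(-1,1) = (-2 + i, 1 - i).
A real fundamental pair from Re and Im of e^((2+3i)t)v: X_1 = e^(2t)(cos(3t)·(-2,1) + sin(3t)·(-1,1)), X_2 = e^(2t)(sin(3t)·(-2,1) - cos(3t)·(-1,1)).
General solution: K_1X_1 + K_2X_2.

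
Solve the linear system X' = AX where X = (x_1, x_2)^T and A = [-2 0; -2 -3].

Coefficient matrix A = [[-2, 0], [-2, -3]].
Characteristic polynomial det(A - λI) = λ^2 + 5λ + 6 = 0.
Eigenvalues λ = -3, -2.
For λ=-3: (A-λI) row 1 is [1, 0], so an eigenvector is (0, 1).
For λ=-2: (A-λI) row 2 is [-2, -1], so an eigenvector is (-1, 2).
General solution: c_1e^(-3t)(0,1) + c_2e^(-2t)(-1,2).

x_1(t) = -c_2e^(-2t), x_2(t) = c_1e^(-3t) + 2c_2e^(-2t)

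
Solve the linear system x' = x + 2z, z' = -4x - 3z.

Coefficient matrix A = [[1, 2], [-4, -3]].
Characteristic polynomial det(A - λI) = λ^2 + 2λ + 5 = 0.
Eigenvalues λ = -1 ± 2i (complex conjugate pair).
For λ=-1+2i: an eigenvector is (1,-1) - i(0,-1) = (1, -1 + i).
A real fundamental pair from Re and Im of e^((-1+2i)t)v: X_1 = e^(-t)(cos(2t)·(1,-1) + sin(2t)·(0,-1)), X_2 = e^(-t)(sin(2t)·(1,-1) - cos(2t)·(0,-1)).
General solution: C_1X_1 + C_2X_2.

x(t) = C_1e^(-t)cos(2t) + C_2e^(-t)sin(2t), z(t) = -C_1e^(-t)sin(2t) - C_1e^(-t)cos(2t) - C_2e^(-t)sin(2t) + C_2e^(-t)cos(2t)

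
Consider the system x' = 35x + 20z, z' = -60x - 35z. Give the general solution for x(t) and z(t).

Coefficient matrix A = [[35, 20], [-60, -35]].
Characteristic polynomial det(A - λI) = λ^2 - 25 = 0.
Eigenvalues λ = -5, 5.
For λ=-5: (A-λI) row 1 is [40, 20], so an eigenvector is (-1, 2).
For λ=5: (A-λI) row 1 is [30, 20], so an eigenvector is (2, -3).
General solution: K_1e^(-5t)(-1,2) + K_2e^(5t)(2,-3).

x(t) = -K_1e^(-5t) + 2K_2e^(5t), z(t) = 2K_1e^(-5t) - 3K_2e^(5t)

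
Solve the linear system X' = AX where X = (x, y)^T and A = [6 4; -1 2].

Coefficient matrix A = [[6, 4], [-1, 2]].
Characteristic polynomial det(A - λI) = λ^2 - 8λ + 16 = 0.
Single eigenvalue λ = 4 with algebraic multiplicity 2.
Eigenvector v = (-2,1); generalized eigenvector w with (A-λI)w=v is (-1,0).
General solution: e^(4t)[K_1·v + K_2·(t·v + w)].

x(t) = -2K_1e^(4t) - 2K_2te^(4t) - K_2e^(4t), y(t) = K_1e^(4t) + K_2te^(4t)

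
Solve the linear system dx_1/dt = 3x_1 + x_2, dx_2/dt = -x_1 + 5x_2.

x_1(t) = -c_1e^(4t) - c_2te^(4t) + 3c_2e^(4t), x_2(t) = -c_1e^(4t) - c_2te^(4t) + 2c_2e^(4t)

Coefficient matrix A = [[3, 1], [-1, 5]].
Characteristic polynomial det(A - λI) = λ^2 - 8λ + 16 = 0.
Single eigenvalue λ = 4 with algebraic multiplicity 2.
Eigenvector v = (-1,-1); generalized eigenvector w with (A-λI)w=v is (3,2).
General solution: e^(4t)[c_1·v + c_2·(t·v + w)].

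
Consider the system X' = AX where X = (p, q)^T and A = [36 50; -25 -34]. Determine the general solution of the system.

p(t) = 3c_1e^(t)sin(5t) - c_1e^(t)cos(5t) - c_2e^(t)sin(5t) - 3c_2e^(t)cos(5t), q(t) = -2c_1e^(t)sin(5t) + c_1e^(t)cos(5t) + c_2e^(t)sin(5t) + 2c_2e^(t)cos(5t)

Coefficient matrix A = [[36, 50], [-25, -34]].
Characteristic polynomial det(A - λI) = λ^2 - 2λ + 26 = 0.
Eigenvalues λ = 1 ± 5i (complex conjugate pair).
For λ=1+5i: an eigenvector is (-1,1) - i(3,-2) = (-1 - 3i, 1 + 2i).
A real fundamental pair from Re and Im of e^((1+5i)t)v: X_1 = e^(t)(cos(5t)·(-1,1) + sin(5t)·(3,-2)), X_2 = e^(t)(sin(5t)·(-1,1) - cos(5t)·(3,-2)).
General solution: c_1X_1 + c_2X_2.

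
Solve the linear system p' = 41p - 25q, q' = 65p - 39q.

p(t) = K_1e^(t)sin(5t) + 2K_1e^(t)cos(5t) + 2K_2e^(t)sin(5t) - K_2e^(t)cos(5t), q(t) = 2K_1e^(t)sin(5t) + 3K_1e^(t)cos(5t) + 3K_2e^(t)sin(5t) - 2K_2e^(t)cos(5t)

Coefficient matrix A = [[41, -25], [65, -39]].
Characteristic polynomial det(A - λI) = λ^2 - 2λ + 26 = 0.
Eigenvalues λ = 1 ± 5i (complex conjugate pair).
For λ=1+5i: an eigenvector is (2,3) - i(1,2) = (2 - i, 3 - 2i).
A real fundamental pair from Re and Im of e^((1+5i)t)v: X_1 = e^(t)(cos(5t)·(2,3) + sin(5t)·(1,2)), X_2 = e^(t)(sin(5t)·(2,3) - cos(5t)·(1,2)).
General solution: K_1X_1 + K_2X_2.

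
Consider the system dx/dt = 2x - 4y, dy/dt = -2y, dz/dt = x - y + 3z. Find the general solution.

Coefficient matrix A = [[2, -4, 0], [0, -2, 0], [1, -1, 3]].
det(A - λI) = 0 gives eigenvalues λ = 2, -2, 3.
For λ=2: eigenvector (1,0,-1).
For λ=-2: eigenvector (1,1,0).
For λ=3: eigenvector (0,0,1).
General solution: c_1e^(2t)(1,0,-1) + c_2e^(-2t)(1,1,0) + c_3e^(3t)(0,0,1).

x(t) = c_1e^(2t) + c_2e^(-2t), y(t) = c_2e^(-2t), z(t) = -c_1e^(2t) + c_3e^(3t)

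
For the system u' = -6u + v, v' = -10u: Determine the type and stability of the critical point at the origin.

stable spiral

A = [[-6,1],[-10,0]]; det(A-λI) = λ^2 + 6λ + 10.
λ = -3 ± i: negative real part.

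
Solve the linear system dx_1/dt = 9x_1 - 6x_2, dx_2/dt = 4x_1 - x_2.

x_1(t) = K_1e^(3t) - 3K_2e^(5t), x_2(t) = K_1e^(3t) - 2K_2e^(5t)

Coefficient matrix A = [[9, -6], [4, -1]].
Characteristic polynomial det(A - λI) = λ^2 - 8λ + 15 = 0.
Eigenvalues λ = 3, 5.
For λ=3: (A-λI) row 1 is [6, -6], so an eigenvector is (1, 1).
For λ=5: (A-λI) row 1 is [4, -6], so an eigenvector is (-3, -2).
General solution: K_1e^(3t)(1,1) + K_2e^(5t)(-3,-2).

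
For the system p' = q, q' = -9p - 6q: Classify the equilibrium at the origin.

A = [[0,1],[-9,-6]]; det(A-λI) = λ^2 + 6λ + 9.
repeated λ = -3 with a single eigenvector.

stable improper node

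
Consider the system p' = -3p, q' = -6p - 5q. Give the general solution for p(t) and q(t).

Coefficient matrix A = [[-3, 0], [-6, -5]].
Characteristic polynomial det(A - λI) = λ^2 + 8λ + 15 = 0.
Eigenvalues λ = -5, -3.
For λ=-5: (A-λI) row 1 is [2, 0], so an eigenvector is (0, -1).
For λ=-3: (A-λI) row 2 is [-6, -2], so an eigenvector is (-1, 3).
General solution: c_1e^(-5t)(0,-1) + c_2e^(-3t)(-1,3).

p(t) = -c_2e^(-3t), q(t) = -c_1e^(-5t) + 3c_2e^(-3t)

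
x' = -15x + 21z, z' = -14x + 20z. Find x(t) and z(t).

Coefficient matrix A = [[-15, 21], [-14, 20]].
Characteristic polynomial det(A - λI) = λ^2 - 5λ - 6 = 0.
Eigenvalues λ = -1, 6.
For λ=-1: (A-λI) row 1 is [-14, 21], so an eigenvector is (-3, -2).
For λ=6: (A-λI) row 1 is [-21, 21], so an eigenvector is (1, 1).
General solution: c_1e^(-t)(-3,-2) + c_2e^(6t)(1,1).

x(t) = -3c_1e^(-t) + c_2e^(6t), z(t) = -2c_1e^(-t) + c_2e^(6t)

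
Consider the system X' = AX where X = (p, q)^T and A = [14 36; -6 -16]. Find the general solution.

Coefficient matrix A = [[14, 36], [-6, -16]].
Characteristic polynomial det(A - λI) = λ^2 + 2λ - 8 = 0.
Eigenvalues λ = 2, -4.
For λ=2: (A-λI) row 1 is [12, 36], so an eigenvector is (-3, 1).
For λ=-4: (A-λI) row 1 is [18, 36], so an eigenvector is (-2, 1).
General solution: C_1e^(2t)(-3,1) + C_2e^(-4t)(-2,1).

p(t) = -3C_1e^(2t) - 2C_2e^(-4t), q(t) = C_1e^(2t) + C_2e^(-4t)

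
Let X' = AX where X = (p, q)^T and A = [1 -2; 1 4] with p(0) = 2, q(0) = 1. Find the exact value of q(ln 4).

A = [[1,-2],[1,4]]; eigenvalues λ = 2, 3.
Eigenvectors: (-2,1) for λ=2, (-1,1) for λ=3.
From the initial condition, c_1 = -3, c_2 = 4.
q(ln 4) = (-3)(4^2)(1) + (4)(4^3)(1) = 208.

208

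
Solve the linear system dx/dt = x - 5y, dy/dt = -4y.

Coefficient matrix A = [[1, -5], [0, -4]].
Characteristic polynomial det(A - λI) = λ^2 + 3λ - 4 = 0.
Eigenvalues λ = 1, -4.
For λ=1: (A-λI) row 1 is [0, -5], so an eigenvector is (-1, 0).
For λ=-4: (A-λI) row 1 is [5, -5], so an eigenvector is (1, 1).
General solution: K_1e^(t)(-1,0) + K_2e^(-4t)(1,1).

x(t) = -K_1e^(t) + K_2e^(-4t), y(t) = K_2e^(-4t)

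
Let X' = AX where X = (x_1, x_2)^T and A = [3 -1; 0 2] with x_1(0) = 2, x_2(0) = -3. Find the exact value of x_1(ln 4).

272

A = [[3,-1],[0,2]]; eigenvalues λ = 3, 2.
Eigenvectors: (1,0) for λ=3, (-1,-1) for λ=2.
From the initial condition, c_1 = 5, c_2 = 3.
x_1(ln 4) = (5)(4^3)(1) + (3)(4^2)(-1) = 272.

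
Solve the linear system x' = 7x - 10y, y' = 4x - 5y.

x(t) = C_1e^(t)sin(2t) + 2C_1e^(t)cos(2t) + 2C_2e^(t)sin(2t) - C_2e^(t)cos(2t), y(t) = C_1e^(t)sin(2t) + C_1e^(t)cos(2t) + C_2e^(t)sin(2t) - C_2e^(t)cos(2t)

Coefficient matrix A = [[7, -10], [4, -5]].
Characteristic polynomial det(A - λI) = λ^2 - 2λ + 5 = 0.
Eigenvalues λ = 1 ± 2i (complex conjugate pair).
For λ=1+2i: an eigenvector is (2,1) - i(1,1) = (2 - i, 1 - i).
A real fundamental pair from Re and Im of e^((1+2i)t)v: X_1 = e^(t)(cos(2t)·(2,1) + sin(2t)·(1,1)), X_2 = e^(t)(sin(2t)·(2,1) - cos(2t)·(1,1)).
General solution: C_1X_1 + C_2X_2.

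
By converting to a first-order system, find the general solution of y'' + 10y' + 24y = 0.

Let x_1 = y, x_2 = y'. Then x_1' = x_2 and x_2' = -24x_1 - 10x_2.
A = [[0,1],[-24,-10]]; det(A-λI) = λ^2 + 10λ + 24.
Eigenvalues λ = -4, -6 with eigenvectors (1,-4), (1,-6).

y(t) = C_1e^(-4t) + C_2e^(-6t)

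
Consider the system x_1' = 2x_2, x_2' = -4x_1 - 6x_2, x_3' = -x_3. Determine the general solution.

x_1(t) = c_1e^(-2t) - c_3e^(-4t), x_2(t) = -c_1e^(-2t) + 2c_3e^(-4t), x_3(t) = c_2e^(-t)

Coefficient matrix A = [[0, 2, 0], [-4, -6, 0], [0, 0, -1]].
det(A - λI) = 0 gives eigenvalues λ = -2, -1, -4.
For λ=-2: eigenvector (1,-1,0).
For λ=-1: eigenvector (0,0,1).
For λ=-4: eigenvector (-1,2,0).
General solution: c_1e^(-2t)(1,-1,0) + c_2e^(-t)(0,0,1) + c_3e^(-4t)(-1,2,0).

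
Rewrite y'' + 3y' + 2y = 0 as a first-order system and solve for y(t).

y(t) = C_1e^(-2t) + C_2e^(-t)

Let x_1 = y, x_2 = y'. Then x_1' = x_2 and x_2' = -2x_1 - 3x_2.
A = [[0,1],[-2,-3]]; det(A-λI) = λ^2 + 3λ + 2.
Eigenvalues λ = -2, -1 with eigenvectors (1,-2), (1,-1).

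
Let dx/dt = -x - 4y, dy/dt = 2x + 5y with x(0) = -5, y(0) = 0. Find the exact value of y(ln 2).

A = [[-1,-4],[2,5]]; eigenvalues λ = 3, 1.
Eigenvectors: (-1,1) for λ=3, (2,-1) for λ=1.
From the initial condition, c_1 = -5, c_2 = -5.
y(ln 2) = (-5)(2^3)(1) + (-5)(2^1)(-1) = -30.

-30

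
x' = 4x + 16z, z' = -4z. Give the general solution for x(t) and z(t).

Coefficient matrix A = [[4, 16], [0, -4]].
Characteristic polynomial det(A - λI) = λ^2 - 16 = 0.
Eigenvalues λ = -4, 4.
For λ=-4: (A-λI) row 1 is [8, 16], so an eigenvector is (-2, 1).
For λ=4: (A-λI) row 1 is [0, 16], so an eigenvector is (-1, 0).
General solution: K_1e^(-4t)(-2,1) + K_2e^(4t)(-1,0).

x(t) = -2K_1e^(-4t) - K_2e^(4t), z(t) = K_1e^(-4t)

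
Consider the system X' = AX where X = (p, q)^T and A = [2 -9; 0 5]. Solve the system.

p(t) = -K_1e^(2t) - 3K_2e^(5t), q(t) = K_2e^(5t)

Coefficient matrix A = [[2, -9], [0, 5]].
Characteristic polynomial det(A - λI) = λ^2 - 7λ + 10 = 0.
Eigenvalues λ = 2, 5.
For λ=2: (A-λI) row 1 is [0, -9], so an eigenvector is (-1, 0).
For λ=5: (A-λI) row 1 is [-3, -9], so an eigenvector is (-3, 1).
General solution: K_1e^(2t)(-1,0) + K_2e^(5t)(-3,1).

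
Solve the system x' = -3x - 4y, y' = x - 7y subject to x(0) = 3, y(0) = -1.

Coefficient matrix A = [[-3, -4], [1, -7]].
Characteristic polynomial det(A - λI) = λ^2 + 10λ + 25 = 0.
Single eigenvalue λ = -5 with algebraic multiplicity 2.
Eigenvector v = (2,1); generalized eigenvector w with (A-λI)w=v is (-3,-2).
General solution: e^(-5t)[K_1·v + K_2·(t·v + w)].
Applying x(0)=3, y(0)=-1 gives K_1=9, K_2=5.

x(t) = 10te^(-5t) + 3e^(-5t), y(t) = 5te^(-5t) - e^(-5t)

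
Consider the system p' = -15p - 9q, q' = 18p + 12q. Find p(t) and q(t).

p(t) = c_1e^(-6t) + c_2e^(3t), q(t) = -c_1e^(-6t) - 2c_2e^(3t)

Coefficient matrix A = [[-15, -9], [18, 12]].
Characteristic polynomial det(A - λI) = λ^2 + 3λ - 18 = 0.
Eigenvalues λ = -6, 3.
For λ=-6: (A-λI) row 1 is [-9, -9], so an eigenvector is (1, -1).
For λ=3: (A-λI) row 1 is [-18, -9], so an eigenvector is (1, -2).
General solution: c_1e^(-6t)(1,-1) + c_2e^(3t)(1,-2).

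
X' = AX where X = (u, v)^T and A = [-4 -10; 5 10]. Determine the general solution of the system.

Coefficient matrix A = [[-4, -10], [5, 10]].
Characteristic polynomial det(A - λI) = λ^2 - 6λ + 10 = 0.
Eigenvalues λ = 3 ± i (complex conjugate pair).
For λ=3+i: an eigenvector is (1,-1) - i(3,-2) = (1 - 3i, -1 + 2i).
A real fundamental pair from Re and Im of e^((3+i)t)v: X_1 = e^(3t)(cos(t)·(1,-1) + sin(t)·(3,-2)), X_2 = e^(3t)(sin(t)·(1,-1) - cos(t)·(3,-2)).
General solution: C_1X_1 + C_2X_2.

u(t) = 3C_1e^(3t)sin(t) + C_1e^(3t)cos(t) + C_2e^(3t)sin(t) - 3C_2e^(3t)cos(t), v(t) = -2C_1e^(3t)sin(t) - C_1e^(3t)cos(t) - C_2e^(3t)sin(t) + 2C_2e^(3t)cos(t)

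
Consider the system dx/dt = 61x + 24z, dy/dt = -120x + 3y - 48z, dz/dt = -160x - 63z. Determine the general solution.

Coefficient matrix A = [[61, 0, 24], [-120, 3, -48], [-160, 0, -63]].
det(A - λI) = 0 gives eigenvalues λ = 1, 3, -3.
For λ=1: eigenvector (-2,0,5).
For λ=3: eigenvector (0,1,0).
For λ=-3: eigenvector (-3,4,8).
General solution: c_1e^(t)(-2,0,5) + c_2e^(3t)(0,1,0) + c_3e^(-3t)(-3,4,8).

x(t) = -2c_1e^(t) - 3c_3e^(-3t), y(t) = c_2e^(3t) + 4c_3e^(-3t), z(t) = 5c_1e^(t) + 8c_3e^(-3t)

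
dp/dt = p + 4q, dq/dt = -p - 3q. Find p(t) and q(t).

Coefficient matrix A = [[1, 4], [-1, -3]].
Characteristic polynomial det(A - λI) = λ^2 + 2λ + 1 = 0.
Single eigenvalue λ = -1 with algebraic multiplicity 2.
Eigenvector v = (2,-1); generalized eigenvector w with (A-λI)w=v is (3,-1).
General solution: e^(-t)[K_1·v + K_2·(t·v + w)].

p(t) = 2K_1e^(-t) + 2K_2te^(-t) + 3K_2e^(-t), q(t) = -K_1e^(-t) - K_2te^(-t) - K_2e^(-t)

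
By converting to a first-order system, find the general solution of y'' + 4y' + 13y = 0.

y(t) = C_1e^(-2t)cos(3t) + C_2e^(-2t)sin(3t)

Let x_1 = y, x_2 = y'. Then x_1' = x_2 and x_2' = -13x_1 - 4x_2.
A = [[0,1],[-13,-4]]; det(A-λI) = λ^2 + 4λ + 13.
Eigenvalues λ = -2 ± 3i.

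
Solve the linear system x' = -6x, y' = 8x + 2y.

Coefficient matrix A = [[-6, 0], [8, 2]].
Characteristic polynomial det(A - λI) = λ^2 + 4λ - 12 = 0.
Eigenvalues λ = -6, 2.
For λ=-6: (A-λI) row 2 is [8, 8], so an eigenvector is (-1, 1).
For λ=2: (A-λI) row 1 is [-8, 0], so an eigenvector is (0, -1).
General solution: c_1e^(-6t)(-1,1) + c_2e^(2t)(0,-1).

x(t) = -c_1e^(-6t), y(t) = c_1e^(-6t) - c_2e^(2t)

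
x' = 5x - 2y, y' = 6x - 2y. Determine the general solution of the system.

x(t) = -2C_1e^(2t) + C_2e^(t), y(t) = -3C_1e^(2t) + 2C_2e^(t)

Coefficient matrix A = [[5, -2], [6, -2]].
Characteristic polynomial det(A - λI) = λ^2 - 3λ + 2 = 0.
Eigenvalues λ = 2, 1.
For λ=2: (A-λI) row 1 is [3, -2], so an eigenvector is (-2, -3).
For λ=1: (A-λI) row 1 is [4, -2], so an eigenvector is (1, 2).
General solution: C_1e^(2t)(-2,-3) + C_2e^(t)(1,2).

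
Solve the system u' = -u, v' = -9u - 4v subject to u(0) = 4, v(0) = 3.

u(t) = 4e^(-t), v(t) = -12e^(-t) + 15e^(-4t)

Coefficient matrix A = [[-1, 0], [-9, -4]].
Characteristic polynomial det(A - λI) = λ^2 + 5λ + 4 = 0.
Eigenvalues λ = -4, -1.
For λ=-4: (A-λI) row 1 is [3, 0], so an eigenvector is (0, -1).
For λ=-1: (A-λI) row 2 is [-9, -3], so an eigenvector is (-1, 3).
General solution: c_1e^(-4t)(0,-1) + c_2e^(-t)(-1,3).
Applying u(0)=4, v(0)=3 gives c_1=-15, c_2=-4.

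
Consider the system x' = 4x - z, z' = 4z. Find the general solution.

Coefficient matrix A = [[4, -1], [0, 4]].
Characteristic polynomial det(A - λI) = λ^2 - 8λ + 16 = 0.
Single eigenvalue λ = 4 with algebraic multiplicity 2.
Eigenvector v = (1,0); generalized eigenvector w with (A-λI)w=v is (1,-1).
General solution: e^(4t)[K_1·v + K_2·(t·v + w)].

x(t) = K_1e^(4t) + K_2te^(4t) + K_2e^(4t), z(t) = -K_2e^(4t)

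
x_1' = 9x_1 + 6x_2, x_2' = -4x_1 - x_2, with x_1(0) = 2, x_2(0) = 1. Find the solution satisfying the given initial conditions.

x_1(t) = 9e^(5t) - 7e^(3t), x_2(t) = -6e^(5t) + 7e^(3t)

Coefficient matrix A = [[9, 6], [-4, -1]].
Characteristic polynomial det(A - λI) = λ^2 - 8λ + 15 = 0.
Eigenvalues λ = 3, 5.
For λ=3: (A-λI) row 1 is [6, 6], so an eigenvector is (-1, 1).
For λ=5: (A-λI) row 1 is [4, 6], so an eigenvector is (-3, 2).
General solution: K_1e^(3t)(-1,1) + K_2e^(5t)(-3,2).
Applying x_1(0)=2, x_2(0)=1 gives K_1=7, K_2=-3.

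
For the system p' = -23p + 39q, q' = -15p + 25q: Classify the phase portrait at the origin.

A = [[-23,39],[-15,25]]; det(A-λI) = λ^2 - 2λ + 10.
λ = 1 ± 3i: positive real part.

unstable spiral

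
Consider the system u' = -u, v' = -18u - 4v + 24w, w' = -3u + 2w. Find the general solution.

u(t) = C_1e^(-t), v(t) = 2C_1e^(-t) + 4C_2e^(2t) + C_3e^(-4t), w(t) = C_1e^(-t) + C_2e^(2t)

Coefficient matrix A = [[-1, 0, 0], [-18, -4, 24], [-3, 0, 2]].
det(A - λI) = 0 gives eigenvalues λ = -1, 2, -4.
For λ=-1: eigenvector (1,2,1).
For λ=2: eigenvector (0,4,1).
For λ=-4: eigenvector (0,1,0).
General solution: C_1e^(-t)(1,2,1) + C_2e^(2t)(0,4,1) + C_3e^(-4t)(0,1,0).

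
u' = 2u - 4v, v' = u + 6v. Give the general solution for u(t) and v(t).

Coefficient matrix A = [[2, -4], [1, 6]].
Characteristic polynomial det(A - λI) = λ^2 - 8λ + 16 = 0.
Single eigenvalue λ = 4 with algebraic multiplicity 2.
Eigenvector v = (2,-1); generalized eigenvector w with (A-λI)w=v is (1,-1).
General solution: e^(4t)[K_1·v + K_2·(t·v + w)].

u(t) = 2K_1e^(4t) + 2K_2te^(4t) + K_2e^(4t), v(t) = -K_1e^(4t) - K_2te^(4t) - K_2e^(4t)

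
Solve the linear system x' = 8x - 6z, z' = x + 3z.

x(t) = 2C_1e^(5t) + 3C_2e^(6t), z(t) = C_1e^(5t) + C_2e^(6t)

Coefficient matrix A = [[8, -6], [1, 3]].
Characteristic polynomial det(A - λI) = λ^2 - 11λ + 30 = 0.
Eigenvalues λ = 5, 6.
For λ=5: (A-λI) row 1 is [3, -6], so an eigenvector is (2, 1).
For λ=6: (A-λI) row 1 is [2, -6], so an eigenvector is (3, 1).
General solution: C_1e^(5t)(2,1) + C_2e^(6t)(3,1).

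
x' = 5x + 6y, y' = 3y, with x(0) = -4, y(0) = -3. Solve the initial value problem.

Coefficient matrix A = [[5, 6], [0, 3]].
Characteristic polynomial det(A - λI) = λ^2 - 8λ + 15 = 0.
Eigenvalues λ = 5, 3.
For λ=5: (A-λI) row 1 is [0, 6], so an eigenvector is (1, 0).
For λ=3: (A-λI) row 1 is [2, 6], so an eigenvector is (3, -1).
General solution: C_1e^(5t)(1,0) + C_2e^(3t)(3,-1).
Applying x(0)=-4, y(0)=-3 gives C_1=-13, C_2=3.

x(t) = -13e^(5t) + 9e^(3t), y(t) = -3e^(3t)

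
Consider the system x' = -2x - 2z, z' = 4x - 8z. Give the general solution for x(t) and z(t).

Coefficient matrix A = [[-2, -2], [4, -8]].
Characteristic polynomial det(A - λI) = λ^2 + 10λ + 24 = 0.
Eigenvalues λ = -4, -6.
For λ=-4: (A-λI) row 1 is [2, -2], so an eigenvector is (-1, -1).
For λ=-6: (A-λI) row 1 is [4, -2], so an eigenvector is (-1, -2).
General solution: C_1e^(-4t)(-1,-1) + C_2e^(-6t)(-1,-2).

x(t) = -C_1e^(-4t) - C_2e^(-6t), z(t) = -C_1e^(-4t) - 2C_2e^(-6t)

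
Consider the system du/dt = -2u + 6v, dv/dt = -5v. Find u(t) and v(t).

Coefficient matrix A = [[-2, 6], [0, -5]].
Characteristic polynomial det(A - λI) = λ^2 + 7λ + 10 = 0.
Eigenvalues λ = -2, -5.
For λ=-2: (A-λI) row 1 is [0, 6], so an eigenvector is (1, 0).
For λ=-5: (A-λI) row 1 is [3, 6], so an eigenvector is (-2, 1).
General solution: K_1e^(-2t)(1,0) + K_2e^(-5t)(-2,1).

u(t) = K_1e^(-2t) - 2K_2e^(-5t), v(t) = K_2e^(-5t)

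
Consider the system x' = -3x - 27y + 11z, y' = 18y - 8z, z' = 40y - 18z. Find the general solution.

x(t) = c_1e^(-3t) + c_2e^(-2t) - c_3e^(2t), y(t) = 2c_2e^(-2t) + c_3e^(2t), z(t) = 5c_2e^(-2t) + 2c_3e^(2t)

Coefficient matrix A = [[-3, -27, 11], [0, 18, -8], [0, 40, -18]].
det(A - λI) = 0 gives eigenvalues λ = -3, -2, 2.
For λ=-3: eigenvector (1,0,0).
For λ=-2: eigenvector (1,2,5).
For λ=2: eigenvector (-1,1,2).
General solution: c_1e^(-3t)(1,0,0) + c_2e^(-2t)(1,2,5) + c_3e^(2t)(-1,1,2).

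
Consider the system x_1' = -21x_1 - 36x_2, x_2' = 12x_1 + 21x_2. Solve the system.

x_1(t) = -2c_1e^(-3t) - 3c_2e^(3t), x_2(t) = c_1e^(-3t) + 2c_2e^(3t)

Coefficient matrix A = [[-21, -36], [12, 21]].
Characteristic polynomial det(A - λI) = λ^2 - 9 = 0.
Eigenvalues λ = -3, 3.
For λ=-3: (A-λI) row 1 is [-18, -36], so an eigenvector is (-2, 1).
For λ=3: (A-λI) row 1 is [-24, -36], so an eigenvector is (-3, 2).
General solution: c_1e^(-3t)(-2,1) + c_2e^(3t)(-3,2).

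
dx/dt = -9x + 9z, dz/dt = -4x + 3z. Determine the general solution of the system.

Coefficient matrix A = [[-9, 9], [-4, 3]].
Characteristic polynomial det(A - λI) = λ^2 + 6λ + 9 = 0.
Single eigenvalue λ = -3 with algebraic multiplicity 2.
Eigenvector v = (3,2); generalized eigenvector w with (A-λI)w=v is (1,1).
General solution: e^(-3t)[K_1·v + K_2·(t·v + w)].

x(t) = 3K_1e^(-3t) + 3K_2te^(-3t) + K_2e^(-3t), z(t) = 2K_1e^(-3t) + 2K_2te^(-3t) + K_2e^(-3t)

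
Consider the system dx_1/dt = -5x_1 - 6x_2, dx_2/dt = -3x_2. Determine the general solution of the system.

Coefficient matrix A = [[-5, -6], [0, -3]].
Characteristic polynomial det(A - λI) = λ^2 + 8λ + 15 = 0.
Eigenvalues λ = -3, -5.
For λ=-3: (A-λI) row 1 is [-2, -6], so an eigenvector is (-3, 1).
For λ=-5: (A-λI) row 1 is [0, -6], so an eigenvector is (-1, 0).
General solution: c_1e^(-3t)(-3,1) + c_2e^(-5t)(-1,0).

x_1(t) = -3c_1e^(-3t) - c_2e^(-5t), x_2(t) = c_1e^(-3t)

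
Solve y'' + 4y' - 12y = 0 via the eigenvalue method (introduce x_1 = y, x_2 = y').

y(t) = C_1e^(-6t) + C_2e^(2t)

Let x_1 = y, x_2 = y'. Then x_1' = x_2 and x_2' = 12x_1 - 4x_2.
A = [[0,1],[12,-4]]; det(A-λI) = λ^2 + 4λ - 12.
Eigenvalues λ = -6, 2 with eigenvectors (1,-6), (1,2).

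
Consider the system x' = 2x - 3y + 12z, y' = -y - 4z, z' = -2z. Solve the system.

x(t) = K_1e^(-t) + K_2e^(2t), y(t) = K_1e^(-t) + 4K_3e^(-2t), z(t) = K_3e^(-2t)

Coefficient matrix A = [[2, -3, 12], [0, -1, -4], [0, 0, -2]].
det(A - λI) = 0 gives eigenvalues λ = -1, 2, -2.
For λ=-1: eigenvector (1,1,0).
For λ=2: eigenvector (1,0,0).
For λ=-2: eigenvector (0,4,1).
General solution: K_1e^(-t)(1,1,0) + K_2e^(2t)(1,0,0) + K_3e^(-2t)(0,4,1).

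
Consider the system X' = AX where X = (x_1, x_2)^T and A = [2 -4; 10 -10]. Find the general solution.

x_1(t) = -c_1e^(-4t)sin(2t) + c_1e^(-4t)cos(2t) + c_2e^(-4t)sin(2t) + c_2e^(-4t)cos(2t), x_2(t) = -c_1e^(-4t)sin(2t) + 2c_1e^(-4t)cos(2t) + 2c_2e^(-4t)sin(2t) + c_2e^(-4t)cos(2t)

Coefficient matrix A = [[2, -4], [10, -10]].
Characteristic polynomial det(A - λI) = λ^2 + 8λ + 20 = 0.
Eigenvalues λ = -4 ± 2i (complex conjugate pair).
For λ=-4+2i: an eigenvector is (1,2) - i(-1,-1) = (1 + i, 2 + i).
A real fundamental pair from Re and Im of e^((-4+2i)t)v: X_1 = e^(-4t)(cos(2t)·(1,2) + sin(2t)·(-1,-1)), X_2 = e^(-4t)(sin(2t)·(1,2) - cos(2t)·(-1,-1)).
General solution: c_1X_1 + c_2X_2.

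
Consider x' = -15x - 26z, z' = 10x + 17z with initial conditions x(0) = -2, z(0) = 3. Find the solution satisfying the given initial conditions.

x(t) = -23e^(t)sin(2t) - 2e^(t)cos(2t), z(t) = 14e^(t)sin(2t) + 3e^(t)cos(2t)

Coefficient matrix A = [[-15, -26], [10, 17]].
Characteristic polynomial det(A - λI) = λ^2 - 2λ + 5 = 0.
Eigenvalues λ = 1 ± 2i (complex conjugate pair).
For λ=1+2i: an eigenvector is (3,-2) - i(2,-1) = (3 - 2i, -2 + i).
A real fundamental pair from Re and Im of e^((1+2i)t)v: X_1 = e^(t)(cos(2t)·(3,-2) + sin(2t)·(2,-1)), X_2 = e^(t)(sin(2t)·(3,-2) - cos(2t)·(2,-1)).
General solution: K_1X_1 + K_2X_2.
Applying x(0)=-2, z(0)=3 gives K_1=-4, K_2=-5.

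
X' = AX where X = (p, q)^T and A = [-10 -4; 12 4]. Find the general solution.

p(t) = K_1e^(-2t) - 2K_2e^(-4t), q(t) = -2K_1e^(-2t) + 3K_2e^(-4t)

Coefficient matrix A = [[-10, -4], [12, 4]].
Characteristic polynomial det(A - λI) = λ^2 + 6λ + 8 = 0.
Eigenvalues λ = -2, -4.
For λ=-2: (A-λI) row 1 is [-8, -4], so an eigenvector is (1, -2).
For λ=-4: (A-λI) row 1 is [-6, -4], so an eigenvector is (-2, 3).
General solution: K_1e^(-2t)(1,-2) + K_2e^(-4t)(-2,3).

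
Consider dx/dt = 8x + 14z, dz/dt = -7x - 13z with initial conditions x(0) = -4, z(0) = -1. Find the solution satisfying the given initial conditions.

Coefficient matrix A = [[8, 14], [-7, -13]].
Characteristic polynomial det(A - λI) = λ^2 + 5λ - 6 = 0.
Eigenvalues λ = -6, 1.
For λ=-6: (A-λI) row 1 is [14, 14], so an eigenvector is (-1, 1).
For λ=1: (A-λI) row 1 is [7, 14], so an eigenvector is (2, -1).
General solution: C_1e^(-6t)(-1,1) + C_2e^(t)(2,-1).
Applying x(0)=-4, z(0)=-1 gives C_1=-6, C_2=-5.

x(t) = -10e^(t) + 6e^(-6t), z(t) = 5e^(t) - 6e^(-6t)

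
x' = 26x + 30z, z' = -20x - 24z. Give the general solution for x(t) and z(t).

Coefficient matrix A = [[26, 30], [-20, -24]].
Characteristic polynomial det(A - λI) = λ^2 - 2λ - 24 = 0.
Eigenvalues λ = 6, -4.
For λ=6: (A-λI) row 1 is [20, 30], so an eigenvector is (-3, 2).
For λ=-4: (A-λI) row 1 is [30, 30], so an eigenvector is (1, -1).
General solution: c_1e^(6t)(-3,2) + c_2e^(-4t)(1,-1).

x(t) = -3c_1e^(6t) + c_2e^(-4t), z(t) = 2c_1e^(6t) - c_2e^(-4t)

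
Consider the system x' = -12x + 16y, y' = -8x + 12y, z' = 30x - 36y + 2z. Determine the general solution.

x(t) = K_1e^(4t) + 2K_2e^(-4t), y(t) = K_1e^(4t) + K_2e^(-4t), z(t) = -3K_1e^(4t) - 4K_2e^(-4t) + K_3e^(2t)

Coefficient matrix A = [[-12, 16, 0], [-8, 12, 0], [30, -36, 2]].
det(A - λI) = 0 gives eigenvalues λ = 4, -4, 2.
For λ=4: eigenvector (1,1,-3).
For λ=-4: eigenvector (2,1,-4).
For λ=2: eigenvector (0,0,1).
General solution: K_1e^(4t)(1,1,-3) + K_2e^(-4t)(2,1,-4) + K_3e^(2t)(0,0,1).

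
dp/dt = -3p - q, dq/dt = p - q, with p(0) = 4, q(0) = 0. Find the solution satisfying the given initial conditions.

Coefficient matrix A = [[-3, -1], [1, -1]].
Characteristic polynomial det(A - λI) = λ^2 + 4λ + 4 = 0.
Single eigenvalue λ = -2 with algebraic multiplicity 2.
Eigenvector v = (-1,1); generalized eigenvector w with (A-λI)w=v is (1,0).
General solution: e^(-2t)[C_1·v + C_2·(t·v + w)].
Applying p(0)=4, q(0)=0 gives C_1=0, C_2=4.

p(t) = -4te^(-2t) + 4e^(-2t), q(t) = 4te^(-2t)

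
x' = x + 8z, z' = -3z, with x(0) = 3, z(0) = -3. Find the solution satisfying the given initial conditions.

Coefficient matrix A = [[1, 8], [0, -3]].
Characteristic polynomial det(A - λI) = λ^2 + 2λ - 3 = 0.
Eigenvalues λ = -3, 1.
For λ=-3: (A-λI) row 1 is [4, 8], so an eigenvector is (-2, 1).
For λ=1: (A-λI) row 1 is [0, 8], so an eigenvector is (-1, 0).
General solution: K_1e^(-3t)(-2,1) + K_2e^(t)(-1,0).
Applying x(0)=3, z(0)=-3 gives K_1=-3, K_2=3.

x(t) = -3e^(t) + 6e^(-3t), z(t) = -3e^(-3t)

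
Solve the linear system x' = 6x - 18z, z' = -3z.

x(t) = C_1e^(6t) + 2C_2e^(-3t), z(t) = C_2e^(-3t)

Coefficient matrix A = [[6, -18], [0, -3]].
Characteristic polynomial det(A - λI) = λ^2 - 3λ - 18 = 0.
Eigenvalues λ = 6, -3.
For λ=6: (A-λI) row 1 is [0, -18], so an eigenvector is (1, 0).
For λ=-3: (A-λI) row 1 is [9, -18], so an eigenvector is (2, 1).
General solution: C_1e^(6t)(1,0) + C_2e^(-3t)(2,1).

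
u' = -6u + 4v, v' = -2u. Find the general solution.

Coefficient matrix A = [[-6, 4], [-2, 0]].
Characteristic polynomial det(A - λI) = λ^2 + 6λ + 8 = 0.
Eigenvalues λ = -2, -4.
For λ=-2: (A-λI) row 1 is [-4, 4], so an eigenvector is (-1, -1).
For λ=-4: (A-λI) row 1 is [-2, 4], so an eigenvector is (2, 1).
General solution: c_1e^(-2t)(-1,-1) + c_2e^(-4t)(2,1).

u(t) = -c_1e^(-2t) + 2c_2e^(-4t), v(t) = -c_1e^(-2t) + c_2e^(-4t)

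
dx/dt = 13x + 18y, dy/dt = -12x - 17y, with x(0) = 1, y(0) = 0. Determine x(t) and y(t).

Coefficient matrix A = [[13, 18], [-12, -17]].
Characteristic polynomial det(A - λI) = λ^2 + 4λ - 5 = 0.
Eigenvalues λ = -5, 1.
For λ=-5: (A-λI) row 1 is [18, 18], so an eigenvector is (-1, 1).
For λ=1: (A-λI) row 1 is [12, 18], so an eigenvector is (3, -2).
General solution: C_1e^(-5t)(-1,1) + C_2e^(t)(3,-2).
Applying x(0)=1, y(0)=0 gives C_1=2, C_2=1.

x(t) = 3e^(t) - 2e^(-5t), y(t) = -2e^(t) + 2e^(-5t)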